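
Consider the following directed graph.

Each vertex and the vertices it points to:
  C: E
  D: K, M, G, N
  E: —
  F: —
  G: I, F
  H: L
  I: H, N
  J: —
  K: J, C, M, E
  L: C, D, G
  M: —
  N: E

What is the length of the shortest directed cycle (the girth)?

4

For each vertex v, BFS finds the shortest path from v back to v.
The shortest such closed walk is L → G → I → H → L, length 4.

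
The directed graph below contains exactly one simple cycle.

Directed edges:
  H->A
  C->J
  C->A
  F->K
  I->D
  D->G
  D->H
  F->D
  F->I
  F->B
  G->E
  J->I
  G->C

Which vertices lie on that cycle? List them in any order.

C, D, G, I, J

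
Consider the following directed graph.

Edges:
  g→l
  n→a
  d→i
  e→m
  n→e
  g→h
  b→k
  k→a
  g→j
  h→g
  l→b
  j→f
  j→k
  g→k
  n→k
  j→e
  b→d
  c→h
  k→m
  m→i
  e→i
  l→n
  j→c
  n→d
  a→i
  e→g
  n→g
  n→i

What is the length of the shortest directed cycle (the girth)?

For each vertex v, BFS finds the shortest path from v back to v.
The shortest such closed walk is g → h → g, length 2.

2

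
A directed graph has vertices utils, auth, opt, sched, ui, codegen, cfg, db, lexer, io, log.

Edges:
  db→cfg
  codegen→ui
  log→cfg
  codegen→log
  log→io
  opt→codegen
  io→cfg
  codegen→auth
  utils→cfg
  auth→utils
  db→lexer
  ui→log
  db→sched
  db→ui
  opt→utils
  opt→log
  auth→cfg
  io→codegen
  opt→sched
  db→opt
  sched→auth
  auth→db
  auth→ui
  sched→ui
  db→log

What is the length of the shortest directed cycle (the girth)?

For each vertex v, BFS finds the shortest path from v back to v.
The shortest such closed walk is db → sched → auth → db, length 3.

3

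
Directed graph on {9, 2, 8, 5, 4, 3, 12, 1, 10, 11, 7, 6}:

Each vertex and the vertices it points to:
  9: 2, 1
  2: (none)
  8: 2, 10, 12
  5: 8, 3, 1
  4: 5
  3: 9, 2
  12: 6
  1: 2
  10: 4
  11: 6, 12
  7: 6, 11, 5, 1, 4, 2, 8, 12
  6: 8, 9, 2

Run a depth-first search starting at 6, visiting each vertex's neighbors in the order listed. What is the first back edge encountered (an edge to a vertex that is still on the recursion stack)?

DFS from 6 (visiting each vertex's neighbors in the order listed); mark gray on enter, black on exit:
6 gray
  8 gray
    2 gray
    2 black
    10 gray
      4 gray
        5 gray
          5→8: 8 is gray → back edge
First back edge: 5 → 8.

5→8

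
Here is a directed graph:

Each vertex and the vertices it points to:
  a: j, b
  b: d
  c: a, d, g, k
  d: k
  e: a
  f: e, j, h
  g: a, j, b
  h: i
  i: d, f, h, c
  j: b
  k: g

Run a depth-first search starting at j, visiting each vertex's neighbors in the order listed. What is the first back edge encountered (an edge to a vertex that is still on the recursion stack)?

a->j

DFS from j (visiting each vertex's neighbors in the order listed); mark gray on enter, black on exit:
j gray
  b gray
    d gray
      k gray
        g gray
          a gray
            a→j: j is gray → back edge
First back edge: a → j.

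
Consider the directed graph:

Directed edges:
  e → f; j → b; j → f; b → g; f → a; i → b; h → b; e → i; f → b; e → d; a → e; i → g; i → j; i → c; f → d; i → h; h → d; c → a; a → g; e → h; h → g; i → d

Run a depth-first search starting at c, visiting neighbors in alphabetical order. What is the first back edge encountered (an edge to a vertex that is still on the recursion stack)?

f→a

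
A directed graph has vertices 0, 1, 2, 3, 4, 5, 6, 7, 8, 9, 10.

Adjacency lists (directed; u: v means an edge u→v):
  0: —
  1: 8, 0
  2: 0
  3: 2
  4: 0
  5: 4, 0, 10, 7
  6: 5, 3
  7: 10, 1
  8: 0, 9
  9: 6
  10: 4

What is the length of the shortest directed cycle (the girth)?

For each vertex v, BFS finds the shortest path from v back to v.
The shortest such closed walk is 6 → 5 → 7 → 1 → 8 → 9 → 6, length 6.

6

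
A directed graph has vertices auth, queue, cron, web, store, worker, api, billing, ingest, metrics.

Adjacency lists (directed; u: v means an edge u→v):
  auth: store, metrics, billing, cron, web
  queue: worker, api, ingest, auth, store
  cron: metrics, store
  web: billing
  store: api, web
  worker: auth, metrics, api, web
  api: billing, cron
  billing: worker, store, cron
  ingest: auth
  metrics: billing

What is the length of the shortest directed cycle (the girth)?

3

For each vertex v, BFS finds the shortest path from v back to v.
The shortest such closed walk is worker → auth → billing → worker, length 3.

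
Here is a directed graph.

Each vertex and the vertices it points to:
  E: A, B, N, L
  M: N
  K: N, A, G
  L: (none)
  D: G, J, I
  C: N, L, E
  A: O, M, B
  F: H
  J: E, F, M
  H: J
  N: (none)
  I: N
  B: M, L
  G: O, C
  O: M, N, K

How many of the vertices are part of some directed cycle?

A vertex is on a directed cycle iff it belongs to a strongly connected component of size ≥ 2 (or has a self-loop).
The vertices on cycles are {A, C, E, F, G, H, J, K, O} — 9 in total.

9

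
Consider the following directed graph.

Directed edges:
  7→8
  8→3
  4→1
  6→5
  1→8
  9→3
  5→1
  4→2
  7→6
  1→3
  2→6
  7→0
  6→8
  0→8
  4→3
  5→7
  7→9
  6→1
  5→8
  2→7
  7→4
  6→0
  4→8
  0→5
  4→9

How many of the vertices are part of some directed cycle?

6

A vertex is on a directed cycle iff it belongs to a strongly connected component of size ≥ 2 (or has a self-loop).
The vertices on cycles are {0, 2, 4, 5, 6, 7} — 6 in total.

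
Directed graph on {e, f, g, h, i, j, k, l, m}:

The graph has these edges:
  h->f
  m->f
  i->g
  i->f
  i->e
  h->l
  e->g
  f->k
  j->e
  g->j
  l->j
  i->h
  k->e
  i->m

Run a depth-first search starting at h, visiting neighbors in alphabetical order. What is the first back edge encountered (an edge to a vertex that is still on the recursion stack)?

DFS from h (visiting neighbors in alphabetical order); mark gray on enter, black on exit:
h gray
  f gray
    k gray
      e gray
        g gray
          j gray
            j→e: e is gray → back edge
First back edge: j → e.

j→e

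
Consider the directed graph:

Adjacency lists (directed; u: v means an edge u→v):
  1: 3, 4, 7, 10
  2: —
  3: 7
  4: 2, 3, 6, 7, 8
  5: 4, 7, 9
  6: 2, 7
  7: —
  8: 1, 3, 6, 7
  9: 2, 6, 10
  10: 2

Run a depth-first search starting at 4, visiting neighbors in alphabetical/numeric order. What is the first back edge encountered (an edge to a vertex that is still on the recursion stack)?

1->4

DFS from 4 (visiting neighbors in alphabetical/numeric order); mark gray on enter, black on exit:
4 gray
  2 gray
  2 black
  3 gray
    7 gray
    7 black
  3 black
  6 gray
    6→2: 2 black — skip
    6→7: 7 black — skip
  6 black
  4→7: 7 black — skip
  8 gray
    1 gray
      1→3: 3 black — skip
      1→4: 4 is gray → back edge
First back edge: 1 → 4.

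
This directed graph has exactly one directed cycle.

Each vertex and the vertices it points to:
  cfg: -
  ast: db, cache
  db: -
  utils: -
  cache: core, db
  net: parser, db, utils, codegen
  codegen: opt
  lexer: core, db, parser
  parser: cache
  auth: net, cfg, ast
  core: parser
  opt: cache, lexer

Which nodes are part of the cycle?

core, cache, parser

DFS with gray/black marking from cache:
cache gray
  core gray
    parser gray
      parser→cache: cache is gray → back edge
Back edge closes the cycle cache → core → parser → cache; its vertices are {core, cache, parser}.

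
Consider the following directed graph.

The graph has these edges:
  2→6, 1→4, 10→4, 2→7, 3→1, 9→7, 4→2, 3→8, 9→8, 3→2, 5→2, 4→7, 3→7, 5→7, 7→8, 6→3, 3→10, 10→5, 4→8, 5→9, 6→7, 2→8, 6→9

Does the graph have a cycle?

DFS with white/gray/black marking, starting from 4:
4 gray
  7 gray
    8 gray
    8 black
  7 black
  2 gray
    2→7: 7 black — skip
    6 gray
      9 gray
        9→8: 8 black — skip
        9→7: 7 black — skip
      9 black
      3 gray
        3→7: 7 black — skip
        10 gray
          10→4: 4 is gray → back edge
Back edge found, so a cycle exists: 4 → 2 → 6 → 3 → 10 → 4.

Yes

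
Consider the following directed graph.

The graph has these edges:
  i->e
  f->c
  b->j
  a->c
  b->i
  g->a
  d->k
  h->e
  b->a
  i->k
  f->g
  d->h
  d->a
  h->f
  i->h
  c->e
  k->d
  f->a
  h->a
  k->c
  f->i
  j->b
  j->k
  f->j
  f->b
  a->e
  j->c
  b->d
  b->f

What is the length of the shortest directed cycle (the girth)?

For each vertex v, BFS finds the shortest path from v back to v.
The shortest such closed walk is b → j → b, length 2.

2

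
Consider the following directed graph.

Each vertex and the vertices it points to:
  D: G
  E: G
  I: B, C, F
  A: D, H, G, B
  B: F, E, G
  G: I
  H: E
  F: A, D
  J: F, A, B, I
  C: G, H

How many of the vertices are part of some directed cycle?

A vertex is on a directed cycle iff it belongs to a strongly connected component of size ≥ 2 (or has a self-loop).
The vertices on cycles are {A, B, C, D, E, F, G, H, I} — 9 in total.

9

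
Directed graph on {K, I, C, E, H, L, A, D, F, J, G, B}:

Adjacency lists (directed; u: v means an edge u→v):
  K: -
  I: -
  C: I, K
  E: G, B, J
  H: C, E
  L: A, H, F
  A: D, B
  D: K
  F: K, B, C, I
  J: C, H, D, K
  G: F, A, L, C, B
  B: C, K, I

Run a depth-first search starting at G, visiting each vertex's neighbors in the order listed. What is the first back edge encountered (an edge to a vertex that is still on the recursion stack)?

DFS from G (visiting each vertex's neighbors in the order listed); mark gray on enter, black on exit:
G gray
  F gray
    K gray
    K black
    B gray
      C gray
        I gray
        I black
        C→K: K black — skip
      C black
      B→K: K black — skip
      B→I: I black — skip
    B black
    F→C: C black — skip
    F→I: I black — skip
  F black
  A gray
    D gray
      D→K: K black — skip
    D black
    A→B: B black — skip
  A black
  L gray
    L→A: A black — skip
    H gray
      H→C: C black — skip
      E gray
        E→G: G is gray → back edge
First back edge: E → G.

E→G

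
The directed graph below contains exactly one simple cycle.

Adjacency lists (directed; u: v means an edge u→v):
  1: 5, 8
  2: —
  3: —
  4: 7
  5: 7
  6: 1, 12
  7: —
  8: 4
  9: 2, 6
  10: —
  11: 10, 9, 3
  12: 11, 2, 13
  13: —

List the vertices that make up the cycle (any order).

6, 9, 11, 12

DFS with gray/black marking from 6:
6 gray
  1 gray
    5 gray
      7 gray
      7 black
    5 black
    8 gray
      4 gray
        4→7: 7 black — skip
      4 black
    8 black
  1 black
  12 gray
    11 gray
      10 gray
      10 black
      9 gray
        2 gray
        2 black
        9→6: 6 is gray → back edge
Back edge closes the cycle 6 → 12 → 11 → 9 → 6; its vertices are {6, 9, 11, 12}.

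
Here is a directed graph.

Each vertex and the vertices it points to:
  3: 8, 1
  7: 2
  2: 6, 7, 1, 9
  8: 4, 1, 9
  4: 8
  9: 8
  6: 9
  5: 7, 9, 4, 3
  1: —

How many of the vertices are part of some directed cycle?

5

A vertex is on a directed cycle iff it belongs to a strongly connected component of size ≥ 2 (or has a self-loop).
The vertices on cycles are {2, 4, 7, 8, 9} — 5 in total.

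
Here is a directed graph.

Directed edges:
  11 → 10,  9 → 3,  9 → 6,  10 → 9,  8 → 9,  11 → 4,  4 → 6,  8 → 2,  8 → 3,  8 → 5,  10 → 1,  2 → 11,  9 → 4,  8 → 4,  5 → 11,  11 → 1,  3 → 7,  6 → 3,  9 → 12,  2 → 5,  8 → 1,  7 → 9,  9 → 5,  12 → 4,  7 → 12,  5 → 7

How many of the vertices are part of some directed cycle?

A vertex is on a directed cycle iff it belongs to a strongly connected component of size ≥ 2 (or has a self-loop).
The vertices on cycles are {3, 4, 5, 6, 7, 9, 10, 11, 12} — 9 in total.

9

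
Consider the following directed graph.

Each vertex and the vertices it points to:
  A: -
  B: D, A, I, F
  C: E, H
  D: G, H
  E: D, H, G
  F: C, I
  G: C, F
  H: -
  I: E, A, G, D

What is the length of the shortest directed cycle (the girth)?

For each vertex v, BFS finds the shortest path from v back to v.
The shortest such closed walk is I → G → F → I, length 3.

3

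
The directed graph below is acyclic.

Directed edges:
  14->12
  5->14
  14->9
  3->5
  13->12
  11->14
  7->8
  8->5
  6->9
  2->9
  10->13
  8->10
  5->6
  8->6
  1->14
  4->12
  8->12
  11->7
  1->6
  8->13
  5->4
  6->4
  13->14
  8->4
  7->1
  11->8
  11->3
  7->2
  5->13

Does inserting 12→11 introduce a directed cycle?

Yes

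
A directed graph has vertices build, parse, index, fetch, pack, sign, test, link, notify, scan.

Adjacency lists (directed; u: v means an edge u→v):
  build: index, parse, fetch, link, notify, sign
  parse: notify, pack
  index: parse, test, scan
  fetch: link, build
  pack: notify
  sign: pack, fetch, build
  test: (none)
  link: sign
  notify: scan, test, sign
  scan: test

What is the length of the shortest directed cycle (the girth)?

For each vertex v, BFS finds the shortest path from v back to v.
The shortest such closed walk is fetch → build → fetch, length 2.

2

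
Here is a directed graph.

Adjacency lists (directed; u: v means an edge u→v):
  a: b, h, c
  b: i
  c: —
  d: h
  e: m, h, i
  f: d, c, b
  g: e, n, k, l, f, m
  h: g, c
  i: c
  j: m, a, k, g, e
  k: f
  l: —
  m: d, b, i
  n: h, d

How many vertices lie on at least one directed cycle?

8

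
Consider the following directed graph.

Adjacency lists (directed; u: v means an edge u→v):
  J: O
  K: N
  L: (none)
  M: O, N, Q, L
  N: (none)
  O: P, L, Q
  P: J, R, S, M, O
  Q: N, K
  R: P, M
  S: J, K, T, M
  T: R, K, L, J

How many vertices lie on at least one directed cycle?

A vertex is on a directed cycle iff it belongs to a strongly connected component of size ≥ 2 (or has a self-loop).
The vertices on cycles are {J, M, O, P, R, S, T} — 7 in total.

7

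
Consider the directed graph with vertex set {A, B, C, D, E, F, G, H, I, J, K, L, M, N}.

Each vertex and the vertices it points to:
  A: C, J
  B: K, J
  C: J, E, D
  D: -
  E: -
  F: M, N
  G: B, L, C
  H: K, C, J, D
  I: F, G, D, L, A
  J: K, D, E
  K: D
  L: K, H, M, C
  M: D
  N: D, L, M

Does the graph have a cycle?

No

DFS with white/gray/black marking, starting from B:
B gray
  K gray
    D gray
    D black
  K black
  J gray
    J→K: K black — skip
    J→D: D black — skip
    E gray
    E black
  J black
B black
A gray
  C gray
    C→J: J black — skip
    C→E: E black — skip
    C→D: D black — skip
  C black
  A→J: J black — skip
A black
F gray
  M gray
    M→D: D black — skip
  M black
  N gray
    N→D: D black — skip
    L gray
      L→K: K black — skip
      H gray
        H→K: K black — skip
        H→C: C black — skip
        H→J: J black — skip
        H→D: D black — skip
      H black
      L→M: M black — skip
      L→C: C black — skip
    L black
    N→M: M black — skip
  N black
F black
G gray
  G→B: B black — skip
  G→L: L black — skip
  G→C: C black — skip
G black
I gray
  I→F: F black — skip
  I→G: G black — skip
  I→D: D black — skip
  I→L: L black — skip
  I→A: A black — skip
I black
Every edge goes to a white or black vertex — no back edge, so the graph is acyclic.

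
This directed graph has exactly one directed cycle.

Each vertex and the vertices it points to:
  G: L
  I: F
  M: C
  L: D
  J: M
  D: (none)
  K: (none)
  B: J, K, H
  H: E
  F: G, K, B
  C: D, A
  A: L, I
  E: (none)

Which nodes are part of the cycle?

A, B, C, F, I, J, M

DFS with gray/black marking from I:
I gray
  F gray
    G gray
      L gray
        D gray
        D black
      L black
    G black
    K gray
    K black
    B gray
      J gray
        M gray
          C gray
            C→D: D black — skip
            A gray
              A→L: L black — skip
              A→I: I is gray → back edge
Back edge closes the cycle I → F → B → J → M → C → A → I; its vertices are {A, B, C, F, I, J, M}.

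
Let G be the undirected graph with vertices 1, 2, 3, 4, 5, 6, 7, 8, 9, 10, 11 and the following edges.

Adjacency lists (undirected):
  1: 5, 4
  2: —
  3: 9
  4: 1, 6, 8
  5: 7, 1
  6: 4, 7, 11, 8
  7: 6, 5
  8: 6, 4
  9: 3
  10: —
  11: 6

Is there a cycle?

Yes

DFS, tracking each vertex's parent; an edge to a visited non-parent vertex closes a cycle.
Start from 7:
visit 7 (parent –)
  visit 6 (parent 7)
    visit 4 (parent 6)
      visit 1 (parent 4)
        visit 5 (parent 1)
          5–7: 7 visited and ≠ parent → cycle
Cycle: 7 – 6 – 4 – 1 – 5 – 7.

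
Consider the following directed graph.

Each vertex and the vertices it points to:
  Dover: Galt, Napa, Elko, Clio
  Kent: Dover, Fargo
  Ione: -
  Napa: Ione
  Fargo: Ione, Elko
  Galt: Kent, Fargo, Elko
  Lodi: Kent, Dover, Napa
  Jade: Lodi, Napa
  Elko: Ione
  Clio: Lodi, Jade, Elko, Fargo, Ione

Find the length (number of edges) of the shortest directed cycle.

3

For each vertex v, BFS finds the shortest path from v back to v.
The shortest such closed walk is Clio → Lodi → Dover → Clio, length 3.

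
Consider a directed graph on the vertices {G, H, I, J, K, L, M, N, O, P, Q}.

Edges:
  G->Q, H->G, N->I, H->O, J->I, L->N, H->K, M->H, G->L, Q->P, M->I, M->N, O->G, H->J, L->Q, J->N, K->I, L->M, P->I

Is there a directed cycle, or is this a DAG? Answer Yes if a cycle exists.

Yes

DFS with white/gray/black marking, starting from M:
M gray
  H gray
    J gray
      N gray
        I gray
        I black
      N black
      J→I: I black — skip
    J black
    K gray
      K→I: I black — skip
    K black
    G gray
      L gray
        Q gray
          P gray
            P→I: I black — skip
          P black
        Q black
        L→N: N black — skip
        L→M: M is gray → back edge
Back edge found, so a cycle exists: M → H → G → L → M.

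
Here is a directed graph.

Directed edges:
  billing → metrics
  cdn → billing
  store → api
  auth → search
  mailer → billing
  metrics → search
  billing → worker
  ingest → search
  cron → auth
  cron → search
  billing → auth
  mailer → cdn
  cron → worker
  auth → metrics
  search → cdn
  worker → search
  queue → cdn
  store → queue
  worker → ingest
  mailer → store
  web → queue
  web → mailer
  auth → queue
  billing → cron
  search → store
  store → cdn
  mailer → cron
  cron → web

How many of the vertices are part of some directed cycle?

12

A vertex is on a directed cycle iff it belongs to a strongly connected component of size ≥ 2 (or has a self-loop).
The vertices on cycles are {cdn, web, auth, cron, queue, store, ingest, mailer, search, worker, billing, metrics} — 12 in total.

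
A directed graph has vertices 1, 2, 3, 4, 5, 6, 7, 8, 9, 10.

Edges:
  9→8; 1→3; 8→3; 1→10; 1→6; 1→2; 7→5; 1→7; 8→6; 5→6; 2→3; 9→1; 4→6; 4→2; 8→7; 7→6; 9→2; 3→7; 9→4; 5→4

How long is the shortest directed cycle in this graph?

5

For each vertex v, BFS finds the shortest path from v back to v.
The shortest such closed walk is 2 → 3 → 7 → 5 → 4 → 2, length 5.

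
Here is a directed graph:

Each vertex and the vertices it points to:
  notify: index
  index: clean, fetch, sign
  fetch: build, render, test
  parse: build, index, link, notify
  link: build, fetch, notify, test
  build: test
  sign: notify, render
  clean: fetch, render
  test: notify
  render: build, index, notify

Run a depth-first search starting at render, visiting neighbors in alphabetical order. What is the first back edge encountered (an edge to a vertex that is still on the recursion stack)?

fetch->build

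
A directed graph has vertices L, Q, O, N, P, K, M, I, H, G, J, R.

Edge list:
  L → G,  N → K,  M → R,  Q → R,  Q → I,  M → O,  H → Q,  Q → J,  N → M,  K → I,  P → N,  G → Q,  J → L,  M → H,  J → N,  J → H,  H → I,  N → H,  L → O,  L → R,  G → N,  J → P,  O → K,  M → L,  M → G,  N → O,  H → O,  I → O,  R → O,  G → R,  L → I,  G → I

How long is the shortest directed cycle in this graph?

For each vertex v, BFS finds the shortest path from v back to v.
The shortest such closed walk is J → H → Q → J, length 3.

3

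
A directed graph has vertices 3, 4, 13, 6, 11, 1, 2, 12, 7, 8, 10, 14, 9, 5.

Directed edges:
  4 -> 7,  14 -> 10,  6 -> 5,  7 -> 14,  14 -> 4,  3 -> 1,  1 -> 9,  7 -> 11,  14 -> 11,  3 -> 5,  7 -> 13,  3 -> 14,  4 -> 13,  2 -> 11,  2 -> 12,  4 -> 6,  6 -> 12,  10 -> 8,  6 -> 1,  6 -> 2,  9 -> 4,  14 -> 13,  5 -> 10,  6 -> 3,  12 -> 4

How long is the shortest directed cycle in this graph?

For each vertex v, BFS finds the shortest path from v back to v.
The shortest such closed walk is 6 → 12 → 4 → 6, length 3.

3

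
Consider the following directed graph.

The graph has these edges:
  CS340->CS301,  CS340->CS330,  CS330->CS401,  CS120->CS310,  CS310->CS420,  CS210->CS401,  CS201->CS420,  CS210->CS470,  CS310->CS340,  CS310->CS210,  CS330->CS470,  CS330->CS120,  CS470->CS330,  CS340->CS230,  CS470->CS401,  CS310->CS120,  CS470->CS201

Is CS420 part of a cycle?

CS420 lies on a cycle iff there is a path from CS420 back to itself.
Exploring from CS420, it never reaches itself; equivalently, its strongly connected component is a singleton.

No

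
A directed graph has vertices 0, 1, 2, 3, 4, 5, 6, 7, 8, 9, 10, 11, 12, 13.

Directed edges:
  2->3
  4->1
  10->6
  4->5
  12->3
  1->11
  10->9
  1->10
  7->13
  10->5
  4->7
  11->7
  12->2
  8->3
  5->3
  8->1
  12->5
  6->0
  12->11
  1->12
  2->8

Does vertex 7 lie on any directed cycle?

7 lies on a cycle iff there is a path from 7 back to itself.
Exploring from 7, it never reaches itself; equivalently, its strongly connected component is a singleton.

No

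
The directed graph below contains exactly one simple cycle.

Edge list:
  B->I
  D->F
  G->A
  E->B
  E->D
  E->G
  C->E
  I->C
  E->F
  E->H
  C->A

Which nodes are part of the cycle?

B, C, E, I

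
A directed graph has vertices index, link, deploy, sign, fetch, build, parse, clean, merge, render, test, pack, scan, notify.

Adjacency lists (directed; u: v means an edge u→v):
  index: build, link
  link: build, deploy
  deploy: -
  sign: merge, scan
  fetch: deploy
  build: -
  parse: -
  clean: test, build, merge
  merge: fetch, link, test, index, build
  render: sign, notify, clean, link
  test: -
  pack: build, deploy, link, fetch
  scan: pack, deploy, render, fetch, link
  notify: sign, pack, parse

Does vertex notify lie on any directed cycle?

notify is on a cycle iff notify can reach itself via ≥1 edge.
notify → sign → scan → render → notify — yes.

Yes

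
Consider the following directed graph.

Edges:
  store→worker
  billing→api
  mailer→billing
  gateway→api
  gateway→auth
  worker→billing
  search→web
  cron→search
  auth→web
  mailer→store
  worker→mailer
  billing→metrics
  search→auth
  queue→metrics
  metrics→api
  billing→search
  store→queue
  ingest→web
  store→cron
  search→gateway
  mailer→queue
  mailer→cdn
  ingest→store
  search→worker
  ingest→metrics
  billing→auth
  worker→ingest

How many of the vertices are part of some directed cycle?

A vertex is on a directed cycle iff it belongs to a strongly connected component of size ≥ 2 (or has a self-loop).
The vertices on cycles are {cron, store, ingest, mailer, search, worker, billing} — 7 in total.

7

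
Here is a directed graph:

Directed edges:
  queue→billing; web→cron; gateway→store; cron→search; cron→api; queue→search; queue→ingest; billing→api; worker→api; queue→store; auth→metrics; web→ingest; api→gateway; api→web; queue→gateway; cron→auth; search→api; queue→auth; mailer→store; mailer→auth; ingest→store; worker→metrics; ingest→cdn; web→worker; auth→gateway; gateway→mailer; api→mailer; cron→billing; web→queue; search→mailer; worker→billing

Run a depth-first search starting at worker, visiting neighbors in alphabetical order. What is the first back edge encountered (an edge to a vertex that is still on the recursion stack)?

DFS from worker (visiting neighbors in alphabetical order); mark gray on enter, black on exit:
worker gray
  api gray
    gateway gray
      mailer gray
        auth gray
          auth→gateway: gateway is gray → back edge
First back edge: auth → gateway.

auth->gateway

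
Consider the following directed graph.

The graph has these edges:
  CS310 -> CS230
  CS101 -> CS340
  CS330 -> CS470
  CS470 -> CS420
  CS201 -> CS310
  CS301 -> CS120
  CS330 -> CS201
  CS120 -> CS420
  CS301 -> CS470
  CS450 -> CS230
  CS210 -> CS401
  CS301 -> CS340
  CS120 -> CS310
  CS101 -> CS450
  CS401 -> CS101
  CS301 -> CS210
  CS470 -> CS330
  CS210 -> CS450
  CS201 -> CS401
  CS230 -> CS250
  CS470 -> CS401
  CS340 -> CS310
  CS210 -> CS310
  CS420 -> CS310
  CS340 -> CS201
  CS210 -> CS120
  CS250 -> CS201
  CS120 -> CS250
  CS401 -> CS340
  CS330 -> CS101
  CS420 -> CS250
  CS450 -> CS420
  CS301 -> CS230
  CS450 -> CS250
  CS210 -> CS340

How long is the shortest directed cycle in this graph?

2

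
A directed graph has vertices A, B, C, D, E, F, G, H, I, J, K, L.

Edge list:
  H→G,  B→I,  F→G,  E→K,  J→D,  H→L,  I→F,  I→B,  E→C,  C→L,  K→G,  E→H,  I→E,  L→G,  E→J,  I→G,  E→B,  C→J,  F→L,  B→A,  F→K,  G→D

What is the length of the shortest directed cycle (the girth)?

2

For each vertex v, BFS finds the shortest path from v back to v.
The shortest such closed walk is B → I → B, length 2.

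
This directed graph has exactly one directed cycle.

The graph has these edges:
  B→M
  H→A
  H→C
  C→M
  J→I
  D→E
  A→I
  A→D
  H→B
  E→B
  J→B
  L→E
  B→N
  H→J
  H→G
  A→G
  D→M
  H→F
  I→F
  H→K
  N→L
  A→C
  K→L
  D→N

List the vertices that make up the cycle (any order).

DFS with gray/black marking from B:
B gray
  N gray
    L gray
      E gray
        E→B: B is gray → back edge
Back edge closes the cycle B → N → L → E → B; its vertices are {B, E, L, N}.

B, E, L, N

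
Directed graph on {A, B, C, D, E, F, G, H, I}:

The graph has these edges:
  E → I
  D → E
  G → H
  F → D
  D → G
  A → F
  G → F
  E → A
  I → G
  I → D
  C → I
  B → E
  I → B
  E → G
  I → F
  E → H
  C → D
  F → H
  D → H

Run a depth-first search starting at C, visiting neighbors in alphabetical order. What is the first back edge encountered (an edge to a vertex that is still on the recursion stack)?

F→D

DFS from C (visiting neighbors in alphabetical order); mark gray on enter, black on exit:
C gray
  D gray
    E gray
      A gray
        F gray
          F→D: D is gray → back edge
First back edge: F → D.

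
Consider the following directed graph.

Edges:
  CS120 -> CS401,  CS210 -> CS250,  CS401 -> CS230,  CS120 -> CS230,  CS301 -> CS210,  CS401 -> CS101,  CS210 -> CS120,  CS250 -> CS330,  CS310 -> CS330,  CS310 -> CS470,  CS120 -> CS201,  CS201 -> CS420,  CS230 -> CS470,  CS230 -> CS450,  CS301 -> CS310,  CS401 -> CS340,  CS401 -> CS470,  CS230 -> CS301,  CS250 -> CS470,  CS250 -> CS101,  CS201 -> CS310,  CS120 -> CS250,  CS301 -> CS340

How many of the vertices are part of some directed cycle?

5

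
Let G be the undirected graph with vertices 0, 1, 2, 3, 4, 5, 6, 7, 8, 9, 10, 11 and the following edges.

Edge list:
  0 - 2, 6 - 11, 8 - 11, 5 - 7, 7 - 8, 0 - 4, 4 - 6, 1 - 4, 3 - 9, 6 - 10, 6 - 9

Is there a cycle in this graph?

No

DFS, tracking each vertex's parent; an edge to a visited non-parent vertex closes a cycle.
Start from 8:
visit 8 (parent –)
  visit 11 (parent 8)
    visit 6 (parent 11)
      visit 4 (parent 6)
        visit 0 (parent 4)
          0–4: parent, skip
          visit 2 (parent 0)
            2–0: parent, skip
        4–6: parent, skip
        visit 1 (parent 4)
          1–4: parent, skip
      6–11: parent, skip
      visit 9 (parent 6)
        9–6: parent, skip
        visit 3 (parent 9)
          3–9: parent, skip
      visit 10 (parent 6)
        10–6: parent, skip
    11–8: parent, skip
  visit 7 (parent 8)
    7–8: parent, skip
    visit 5 (parent 7)
      5–7: parent, skip
No non-parent visited neighbor found — the graph is a forest.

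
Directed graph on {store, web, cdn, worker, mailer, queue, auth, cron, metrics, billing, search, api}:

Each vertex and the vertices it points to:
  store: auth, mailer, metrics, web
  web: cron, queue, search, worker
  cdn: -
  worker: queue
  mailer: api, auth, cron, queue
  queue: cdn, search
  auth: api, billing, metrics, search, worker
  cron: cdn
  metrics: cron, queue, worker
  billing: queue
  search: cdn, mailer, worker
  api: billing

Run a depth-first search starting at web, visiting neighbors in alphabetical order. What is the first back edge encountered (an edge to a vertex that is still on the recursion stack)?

billing->queue

DFS from web (visiting neighbors in alphabetical order); mark gray on enter, black on exit:
web gray
  cron gray
    cdn gray
    cdn black
  cron black
  queue gray
    queue→cdn: cdn black — skip
    search gray
      search→cdn: cdn black — skip
      mailer gray
        api gray
          billing gray
            billing→queue: queue is gray → back edge
First back edge: billing → queue.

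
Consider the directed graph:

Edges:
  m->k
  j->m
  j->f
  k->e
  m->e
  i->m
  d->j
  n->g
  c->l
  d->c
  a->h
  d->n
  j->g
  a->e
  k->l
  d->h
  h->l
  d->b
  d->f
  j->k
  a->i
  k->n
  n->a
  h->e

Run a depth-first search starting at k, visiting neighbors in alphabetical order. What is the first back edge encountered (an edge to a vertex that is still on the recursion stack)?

m->k

DFS from k (visiting neighbors in alphabetical order); mark gray on enter, black on exit:
k gray
  e gray
  e black
  l gray
  l black
  n gray
    a gray
      a→e: e black — skip
      h gray
        h→e: e black — skip
        h→l: l black — skip
      h black
      i gray
        m gray
          m→e: e black — skip
          m→k: k is gray → back edge
First back edge: m → k.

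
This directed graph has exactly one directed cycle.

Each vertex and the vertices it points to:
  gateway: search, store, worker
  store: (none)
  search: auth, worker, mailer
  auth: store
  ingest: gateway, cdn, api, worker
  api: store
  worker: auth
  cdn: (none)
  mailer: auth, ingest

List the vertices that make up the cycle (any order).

DFS with gray/black marking from ingest:
ingest gray
  gateway gray
    search gray
      auth gray
        store gray
        store black
      auth black
      worker gray
        worker→auth: auth black — skip
      worker black
      mailer gray
        mailer→auth: auth black — skip
        mailer→ingest: ingest is gray → back edge
Back edge closes the cycle ingest → gateway → search → mailer → ingest; its vertices are {ingest, mailer, search, gateway}.

ingest, mailer, search, gateway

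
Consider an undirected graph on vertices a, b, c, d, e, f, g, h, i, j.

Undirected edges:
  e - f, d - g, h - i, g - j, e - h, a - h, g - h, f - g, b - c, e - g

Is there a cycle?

Yes

DFS, tracking each vertex's parent; an edge to a visited non-parent vertex closes a cycle.
Start from b:
visit b (parent –)
  visit c (parent b)
    c–b: parent, skip
visit a (parent –)
  visit h (parent a)
    h–a: parent, skip
    visit i (parent h)
      i–h: parent, skip
    visit e (parent h)
      e–h: parent, skip
      visit g (parent e)
        g–h: h visited and ≠ parent → cycle
Cycle: h – e – g – h.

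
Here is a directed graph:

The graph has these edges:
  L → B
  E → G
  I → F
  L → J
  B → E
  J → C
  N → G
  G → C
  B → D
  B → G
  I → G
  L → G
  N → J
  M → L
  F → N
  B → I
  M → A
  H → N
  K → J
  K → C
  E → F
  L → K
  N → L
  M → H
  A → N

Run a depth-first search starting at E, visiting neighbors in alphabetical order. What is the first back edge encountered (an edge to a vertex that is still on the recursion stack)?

DFS from E (visiting neighbors in alphabetical order); mark gray on enter, black on exit:
E gray
  F gray
    N gray
      G gray
        C gray
        C black
      G black
      J gray
        J→C: C black — skip
      J black
      L gray
        B gray
          D gray
          D black
          B→E: E is gray → back edge
First back edge: B → E.

B->E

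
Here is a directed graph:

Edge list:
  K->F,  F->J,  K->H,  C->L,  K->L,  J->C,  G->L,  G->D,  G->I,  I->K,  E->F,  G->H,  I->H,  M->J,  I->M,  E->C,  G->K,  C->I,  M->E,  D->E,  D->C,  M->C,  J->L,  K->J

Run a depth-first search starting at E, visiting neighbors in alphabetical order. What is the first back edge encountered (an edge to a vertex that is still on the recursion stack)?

DFS from E (visiting neighbors in alphabetical order); mark gray on enter, black on exit:
E gray
  C gray
    I gray
      H gray
      H black
      K gray
        F gray
          J gray
            J→C: C is gray → back edge
First back edge: J → C.

J->C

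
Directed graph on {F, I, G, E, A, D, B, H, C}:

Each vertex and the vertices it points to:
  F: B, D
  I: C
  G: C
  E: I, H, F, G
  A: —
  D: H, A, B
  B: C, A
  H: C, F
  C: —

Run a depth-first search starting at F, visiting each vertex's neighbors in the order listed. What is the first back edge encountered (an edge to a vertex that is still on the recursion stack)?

H→F

DFS from F (visiting each vertex's neighbors in the order listed); mark gray on enter, black on exit:
F gray
  B gray
    C gray
    C black
    A gray
    A black
  B black
  D gray
    H gray
      H→C: C black — skip
      H→F: F is gray → back edge
First back edge: H → F.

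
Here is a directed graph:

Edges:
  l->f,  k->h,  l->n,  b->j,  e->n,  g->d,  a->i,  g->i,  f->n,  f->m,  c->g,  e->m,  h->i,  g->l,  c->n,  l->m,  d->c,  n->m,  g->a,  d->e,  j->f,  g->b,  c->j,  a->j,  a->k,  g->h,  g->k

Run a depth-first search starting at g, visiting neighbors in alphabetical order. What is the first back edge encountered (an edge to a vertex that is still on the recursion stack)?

c→g

DFS from g (visiting neighbors in alphabetical order); mark gray on enter, black on exit:
g gray
  a gray
    i gray
    i black
    j gray
      f gray
        m gray
        m black
        n gray
          n→m: m black — skip
        n black
      f black
    j black
    k gray
      h gray
        h→i: i black — skip
      h black
    k black
  a black
  b gray
    b→j: j black — skip
  b black
  d gray
    c gray
      c→g: g is gray → back edge
First back edge: c → g.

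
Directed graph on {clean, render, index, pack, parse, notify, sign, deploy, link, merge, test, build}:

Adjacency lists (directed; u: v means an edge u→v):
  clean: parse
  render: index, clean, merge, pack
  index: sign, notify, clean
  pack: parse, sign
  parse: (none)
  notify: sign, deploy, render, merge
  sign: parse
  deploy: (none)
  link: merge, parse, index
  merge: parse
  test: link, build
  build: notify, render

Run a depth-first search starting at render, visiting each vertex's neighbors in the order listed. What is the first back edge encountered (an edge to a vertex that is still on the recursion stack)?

notify→render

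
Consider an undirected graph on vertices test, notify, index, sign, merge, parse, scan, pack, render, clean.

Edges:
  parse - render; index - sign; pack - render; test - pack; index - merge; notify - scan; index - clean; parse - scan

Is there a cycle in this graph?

No

DFS, tracking each vertex's parent; an edge to a visited non-parent vertex closes a cycle.
Start from clean:
visit clean (parent –)
  visit index (parent clean)
    visit merge (parent index)
      merge–index: parent, skip
    visit sign (parent index)
      sign–index: parent, skip
    index–clean: parent, skip
visit test (parent –)
  visit pack (parent test)
    visit render (parent pack)
      visit parse (parent render)
        parse–render: parent, skip
        visit scan (parent parse)
          visit notify (parent scan)
            notify–scan: parent, skip
          scan–parse: parent, skip
      render–pack: parent, skip
    pack–test: parent, skip
No non-parent visited neighbor found — the graph is a forest.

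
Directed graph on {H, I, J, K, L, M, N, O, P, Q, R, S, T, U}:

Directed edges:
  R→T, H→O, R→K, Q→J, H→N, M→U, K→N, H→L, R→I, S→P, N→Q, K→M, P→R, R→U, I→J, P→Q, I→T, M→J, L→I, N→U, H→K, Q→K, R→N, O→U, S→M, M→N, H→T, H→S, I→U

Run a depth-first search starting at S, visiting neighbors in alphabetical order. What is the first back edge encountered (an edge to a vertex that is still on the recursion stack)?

DFS from S (visiting neighbors in alphabetical order); mark gray on enter, black on exit:
S gray
  M gray
    J gray
    J black
    N gray
      Q gray
        Q→J: J black — skip
        K gray
          K→M: M is gray → back edge
First back edge: K → M.

K->M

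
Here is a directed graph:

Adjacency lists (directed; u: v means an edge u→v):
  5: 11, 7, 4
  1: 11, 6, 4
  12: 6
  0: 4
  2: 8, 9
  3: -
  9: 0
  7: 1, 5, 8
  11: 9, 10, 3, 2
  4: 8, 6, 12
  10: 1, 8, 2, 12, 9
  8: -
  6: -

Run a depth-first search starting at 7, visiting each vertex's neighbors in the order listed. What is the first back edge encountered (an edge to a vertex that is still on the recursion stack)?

DFS from 7 (visiting each vertex's neighbors in the order listed); mark gray on enter, black on exit:
7 gray
  1 gray
    11 gray
      9 gray
        0 gray
          4 gray
            8 gray
            8 black
            6 gray
            6 black
            12 gray
              12→6: 6 black — skip
            12 black
          4 black
        0 black
      9 black
      10 gray
        10→1: 1 is gray → back edge
First back edge: 10 → 1.

10->1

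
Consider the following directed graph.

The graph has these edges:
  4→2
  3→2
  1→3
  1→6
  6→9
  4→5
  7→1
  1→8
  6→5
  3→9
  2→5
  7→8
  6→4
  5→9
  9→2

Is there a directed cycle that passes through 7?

No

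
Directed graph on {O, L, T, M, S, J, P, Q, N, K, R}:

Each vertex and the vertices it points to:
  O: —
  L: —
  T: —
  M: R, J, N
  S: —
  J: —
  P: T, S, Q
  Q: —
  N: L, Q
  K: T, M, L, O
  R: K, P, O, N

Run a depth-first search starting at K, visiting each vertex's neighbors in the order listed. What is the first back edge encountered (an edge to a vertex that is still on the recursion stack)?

DFS from K (visiting each vertex's neighbors in the order listed); mark gray on enter, black on exit:
K gray
  T gray
  T black
  M gray
    R gray
      R→K: K is gray → back edge
First back edge: R → K.

R->K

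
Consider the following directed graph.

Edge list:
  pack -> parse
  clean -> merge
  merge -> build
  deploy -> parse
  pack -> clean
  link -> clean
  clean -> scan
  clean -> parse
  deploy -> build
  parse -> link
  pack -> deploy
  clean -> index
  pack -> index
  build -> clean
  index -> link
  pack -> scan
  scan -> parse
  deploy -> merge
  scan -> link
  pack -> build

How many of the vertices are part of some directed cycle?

7

A vertex is on a directed cycle iff it belongs to a strongly connected component of size ≥ 2 (or has a self-loop).
The vertices on cycles are {link, scan, build, clean, index, merge, parse} — 7 in total.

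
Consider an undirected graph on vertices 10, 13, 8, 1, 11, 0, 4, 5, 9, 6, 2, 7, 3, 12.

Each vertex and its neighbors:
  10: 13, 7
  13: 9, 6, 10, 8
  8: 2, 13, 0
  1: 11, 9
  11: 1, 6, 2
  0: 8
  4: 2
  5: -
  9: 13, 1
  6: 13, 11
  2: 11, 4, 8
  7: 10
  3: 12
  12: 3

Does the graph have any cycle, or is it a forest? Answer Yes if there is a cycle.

DFS, tracking each vertex's parent; an edge to a visited non-parent vertex closes a cycle.
Start from 9:
visit 9 (parent –)
  visit 13 (parent 9)
    13–9: parent, skip
    visit 6 (parent 13)
      6–13: parent, skip
      visit 11 (parent 6)
        visit 1 (parent 11)
          1–11: parent, skip
          1–9: 9 visited and ≠ parent → cycle
Cycle: 9 – 13 – 6 – 11 – 1 – 9.

Yes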